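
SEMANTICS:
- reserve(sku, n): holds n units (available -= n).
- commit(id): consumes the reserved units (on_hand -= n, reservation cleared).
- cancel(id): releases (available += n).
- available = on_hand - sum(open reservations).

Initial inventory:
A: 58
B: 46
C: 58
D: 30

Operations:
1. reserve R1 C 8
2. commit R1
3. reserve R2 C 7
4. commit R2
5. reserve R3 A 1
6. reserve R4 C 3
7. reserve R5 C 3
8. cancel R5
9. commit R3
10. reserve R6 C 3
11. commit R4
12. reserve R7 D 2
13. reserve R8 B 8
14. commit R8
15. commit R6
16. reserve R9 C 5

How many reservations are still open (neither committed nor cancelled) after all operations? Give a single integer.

Answer: 2

Derivation:
Step 1: reserve R1 C 8 -> on_hand[A=58 B=46 C=58 D=30] avail[A=58 B=46 C=50 D=30] open={R1}
Step 2: commit R1 -> on_hand[A=58 B=46 C=50 D=30] avail[A=58 B=46 C=50 D=30] open={}
Step 3: reserve R2 C 7 -> on_hand[A=58 B=46 C=50 D=30] avail[A=58 B=46 C=43 D=30] open={R2}
Step 4: commit R2 -> on_hand[A=58 B=46 C=43 D=30] avail[A=58 B=46 C=43 D=30] open={}
Step 5: reserve R3 A 1 -> on_hand[A=58 B=46 C=43 D=30] avail[A=57 B=46 C=43 D=30] open={R3}
Step 6: reserve R4 C 3 -> on_hand[A=58 B=46 C=43 D=30] avail[A=57 B=46 C=40 D=30] open={R3,R4}
Step 7: reserve R5 C 3 -> on_hand[A=58 B=46 C=43 D=30] avail[A=57 B=46 C=37 D=30] open={R3,R4,R5}
Step 8: cancel R5 -> on_hand[A=58 B=46 C=43 D=30] avail[A=57 B=46 C=40 D=30] open={R3,R4}
Step 9: commit R3 -> on_hand[A=57 B=46 C=43 D=30] avail[A=57 B=46 C=40 D=30] open={R4}
Step 10: reserve R6 C 3 -> on_hand[A=57 B=46 C=43 D=30] avail[A=57 B=46 C=37 D=30] open={R4,R6}
Step 11: commit R4 -> on_hand[A=57 B=46 C=40 D=30] avail[A=57 B=46 C=37 D=30] open={R6}
Step 12: reserve R7 D 2 -> on_hand[A=57 B=46 C=40 D=30] avail[A=57 B=46 C=37 D=28] open={R6,R7}
Step 13: reserve R8 B 8 -> on_hand[A=57 B=46 C=40 D=30] avail[A=57 B=38 C=37 D=28] open={R6,R7,R8}
Step 14: commit R8 -> on_hand[A=57 B=38 C=40 D=30] avail[A=57 B=38 C=37 D=28] open={R6,R7}
Step 15: commit R6 -> on_hand[A=57 B=38 C=37 D=30] avail[A=57 B=38 C=37 D=28] open={R7}
Step 16: reserve R9 C 5 -> on_hand[A=57 B=38 C=37 D=30] avail[A=57 B=38 C=32 D=28] open={R7,R9}
Open reservations: ['R7', 'R9'] -> 2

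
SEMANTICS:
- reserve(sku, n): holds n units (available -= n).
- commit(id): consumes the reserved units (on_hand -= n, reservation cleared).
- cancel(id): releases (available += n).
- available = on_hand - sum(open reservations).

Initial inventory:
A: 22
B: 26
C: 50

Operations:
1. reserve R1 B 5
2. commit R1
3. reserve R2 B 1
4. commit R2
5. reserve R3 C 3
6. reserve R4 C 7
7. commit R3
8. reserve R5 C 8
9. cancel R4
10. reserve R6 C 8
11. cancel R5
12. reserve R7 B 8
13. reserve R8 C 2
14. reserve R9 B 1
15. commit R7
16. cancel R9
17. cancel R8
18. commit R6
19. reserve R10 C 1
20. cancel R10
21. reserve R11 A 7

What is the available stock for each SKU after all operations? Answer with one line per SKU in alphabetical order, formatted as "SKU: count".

Answer: A: 15
B: 12
C: 39

Derivation:
Step 1: reserve R1 B 5 -> on_hand[A=22 B=26 C=50] avail[A=22 B=21 C=50] open={R1}
Step 2: commit R1 -> on_hand[A=22 B=21 C=50] avail[A=22 B=21 C=50] open={}
Step 3: reserve R2 B 1 -> on_hand[A=22 B=21 C=50] avail[A=22 B=20 C=50] open={R2}
Step 4: commit R2 -> on_hand[A=22 B=20 C=50] avail[A=22 B=20 C=50] open={}
Step 5: reserve R3 C 3 -> on_hand[A=22 B=20 C=50] avail[A=22 B=20 C=47] open={R3}
Step 6: reserve R4 C 7 -> on_hand[A=22 B=20 C=50] avail[A=22 B=20 C=40] open={R3,R4}
Step 7: commit R3 -> on_hand[A=22 B=20 C=47] avail[A=22 B=20 C=40] open={R4}
Step 8: reserve R5 C 8 -> on_hand[A=22 B=20 C=47] avail[A=22 B=20 C=32] open={R4,R5}
Step 9: cancel R4 -> on_hand[A=22 B=20 C=47] avail[A=22 B=20 C=39] open={R5}
Step 10: reserve R6 C 8 -> on_hand[A=22 B=20 C=47] avail[A=22 B=20 C=31] open={R5,R6}
Step 11: cancel R5 -> on_hand[A=22 B=20 C=47] avail[A=22 B=20 C=39] open={R6}
Step 12: reserve R7 B 8 -> on_hand[A=22 B=20 C=47] avail[A=22 B=12 C=39] open={R6,R7}
Step 13: reserve R8 C 2 -> on_hand[A=22 B=20 C=47] avail[A=22 B=12 C=37] open={R6,R7,R8}
Step 14: reserve R9 B 1 -> on_hand[A=22 B=20 C=47] avail[A=22 B=11 C=37] open={R6,R7,R8,R9}
Step 15: commit R7 -> on_hand[A=22 B=12 C=47] avail[A=22 B=11 C=37] open={R6,R8,R9}
Step 16: cancel R9 -> on_hand[A=22 B=12 C=47] avail[A=22 B=12 C=37] open={R6,R8}
Step 17: cancel R8 -> on_hand[A=22 B=12 C=47] avail[A=22 B=12 C=39] open={R6}
Step 18: commit R6 -> on_hand[A=22 B=12 C=39] avail[A=22 B=12 C=39] open={}
Step 19: reserve R10 C 1 -> on_hand[A=22 B=12 C=39] avail[A=22 B=12 C=38] open={R10}
Step 20: cancel R10 -> on_hand[A=22 B=12 C=39] avail[A=22 B=12 C=39] open={}
Step 21: reserve R11 A 7 -> on_hand[A=22 B=12 C=39] avail[A=15 B=12 C=39] open={R11}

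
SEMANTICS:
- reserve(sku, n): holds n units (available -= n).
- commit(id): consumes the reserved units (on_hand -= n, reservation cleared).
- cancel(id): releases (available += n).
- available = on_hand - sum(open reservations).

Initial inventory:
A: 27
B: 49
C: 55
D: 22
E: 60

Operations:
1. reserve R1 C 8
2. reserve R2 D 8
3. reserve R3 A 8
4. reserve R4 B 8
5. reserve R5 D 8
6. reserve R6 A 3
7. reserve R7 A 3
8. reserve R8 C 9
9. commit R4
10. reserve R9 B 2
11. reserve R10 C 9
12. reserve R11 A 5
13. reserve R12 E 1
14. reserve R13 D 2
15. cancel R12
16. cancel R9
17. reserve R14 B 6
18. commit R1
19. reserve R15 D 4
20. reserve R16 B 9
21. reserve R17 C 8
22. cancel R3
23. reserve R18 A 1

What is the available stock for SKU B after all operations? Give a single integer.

Answer: 26

Derivation:
Step 1: reserve R1 C 8 -> on_hand[A=27 B=49 C=55 D=22 E=60] avail[A=27 B=49 C=47 D=22 E=60] open={R1}
Step 2: reserve R2 D 8 -> on_hand[A=27 B=49 C=55 D=22 E=60] avail[A=27 B=49 C=47 D=14 E=60] open={R1,R2}
Step 3: reserve R3 A 8 -> on_hand[A=27 B=49 C=55 D=22 E=60] avail[A=19 B=49 C=47 D=14 E=60] open={R1,R2,R3}
Step 4: reserve R4 B 8 -> on_hand[A=27 B=49 C=55 D=22 E=60] avail[A=19 B=41 C=47 D=14 E=60] open={R1,R2,R3,R4}
Step 5: reserve R5 D 8 -> on_hand[A=27 B=49 C=55 D=22 E=60] avail[A=19 B=41 C=47 D=6 E=60] open={R1,R2,R3,R4,R5}
Step 6: reserve R6 A 3 -> on_hand[A=27 B=49 C=55 D=22 E=60] avail[A=16 B=41 C=47 D=6 E=60] open={R1,R2,R3,R4,R5,R6}
Step 7: reserve R7 A 3 -> on_hand[A=27 B=49 C=55 D=22 E=60] avail[A=13 B=41 C=47 D=6 E=60] open={R1,R2,R3,R4,R5,R6,R7}
Step 8: reserve R8 C 9 -> on_hand[A=27 B=49 C=55 D=22 E=60] avail[A=13 B=41 C=38 D=6 E=60] open={R1,R2,R3,R4,R5,R6,R7,R8}
Step 9: commit R4 -> on_hand[A=27 B=41 C=55 D=22 E=60] avail[A=13 B=41 C=38 D=6 E=60] open={R1,R2,R3,R5,R6,R7,R8}
Step 10: reserve R9 B 2 -> on_hand[A=27 B=41 C=55 D=22 E=60] avail[A=13 B=39 C=38 D=6 E=60] open={R1,R2,R3,R5,R6,R7,R8,R9}
Step 11: reserve R10 C 9 -> on_hand[A=27 B=41 C=55 D=22 E=60] avail[A=13 B=39 C=29 D=6 E=60] open={R1,R10,R2,R3,R5,R6,R7,R8,R9}
Step 12: reserve R11 A 5 -> on_hand[A=27 B=41 C=55 D=22 E=60] avail[A=8 B=39 C=29 D=6 E=60] open={R1,R10,R11,R2,R3,R5,R6,R7,R8,R9}
Step 13: reserve R12 E 1 -> on_hand[A=27 B=41 C=55 D=22 E=60] avail[A=8 B=39 C=29 D=6 E=59] open={R1,R10,R11,R12,R2,R3,R5,R6,R7,R8,R9}
Step 14: reserve R13 D 2 -> on_hand[A=27 B=41 C=55 D=22 E=60] avail[A=8 B=39 C=29 D=4 E=59] open={R1,R10,R11,R12,R13,R2,R3,R5,R6,R7,R8,R9}
Step 15: cancel R12 -> on_hand[A=27 B=41 C=55 D=22 E=60] avail[A=8 B=39 C=29 D=4 E=60] open={R1,R10,R11,R13,R2,R3,R5,R6,R7,R8,R9}
Step 16: cancel R9 -> on_hand[A=27 B=41 C=55 D=22 E=60] avail[A=8 B=41 C=29 D=4 E=60] open={R1,R10,R11,R13,R2,R3,R5,R6,R7,R8}
Step 17: reserve R14 B 6 -> on_hand[A=27 B=41 C=55 D=22 E=60] avail[A=8 B=35 C=29 D=4 E=60] open={R1,R10,R11,R13,R14,R2,R3,R5,R6,R7,R8}
Step 18: commit R1 -> on_hand[A=27 B=41 C=47 D=22 E=60] avail[A=8 B=35 C=29 D=4 E=60] open={R10,R11,R13,R14,R2,R3,R5,R6,R7,R8}
Step 19: reserve R15 D 4 -> on_hand[A=27 B=41 C=47 D=22 E=60] avail[A=8 B=35 C=29 D=0 E=60] open={R10,R11,R13,R14,R15,R2,R3,R5,R6,R7,R8}
Step 20: reserve R16 B 9 -> on_hand[A=27 B=41 C=47 D=22 E=60] avail[A=8 B=26 C=29 D=0 E=60] open={R10,R11,R13,R14,R15,R16,R2,R3,R5,R6,R7,R8}
Step 21: reserve R17 C 8 -> on_hand[A=27 B=41 C=47 D=22 E=60] avail[A=8 B=26 C=21 D=0 E=60] open={R10,R11,R13,R14,R15,R16,R17,R2,R3,R5,R6,R7,R8}
Step 22: cancel R3 -> on_hand[A=27 B=41 C=47 D=22 E=60] avail[A=16 B=26 C=21 D=0 E=60] open={R10,R11,R13,R14,R15,R16,R17,R2,R5,R6,R7,R8}
Step 23: reserve R18 A 1 -> on_hand[A=27 B=41 C=47 D=22 E=60] avail[A=15 B=26 C=21 D=0 E=60] open={R10,R11,R13,R14,R15,R16,R17,R18,R2,R5,R6,R7,R8}
Final available[B] = 26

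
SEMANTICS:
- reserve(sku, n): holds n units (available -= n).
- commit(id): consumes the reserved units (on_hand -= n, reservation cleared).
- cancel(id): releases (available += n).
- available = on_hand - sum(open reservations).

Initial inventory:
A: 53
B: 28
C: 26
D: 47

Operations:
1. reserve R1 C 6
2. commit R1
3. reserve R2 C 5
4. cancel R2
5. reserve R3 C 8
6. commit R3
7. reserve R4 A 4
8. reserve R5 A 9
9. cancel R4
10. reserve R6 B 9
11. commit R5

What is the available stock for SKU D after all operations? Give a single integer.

Step 1: reserve R1 C 6 -> on_hand[A=53 B=28 C=26 D=47] avail[A=53 B=28 C=20 D=47] open={R1}
Step 2: commit R1 -> on_hand[A=53 B=28 C=20 D=47] avail[A=53 B=28 C=20 D=47] open={}
Step 3: reserve R2 C 5 -> on_hand[A=53 B=28 C=20 D=47] avail[A=53 B=28 C=15 D=47] open={R2}
Step 4: cancel R2 -> on_hand[A=53 B=28 C=20 D=47] avail[A=53 B=28 C=20 D=47] open={}
Step 5: reserve R3 C 8 -> on_hand[A=53 B=28 C=20 D=47] avail[A=53 B=28 C=12 D=47] open={R3}
Step 6: commit R3 -> on_hand[A=53 B=28 C=12 D=47] avail[A=53 B=28 C=12 D=47] open={}
Step 7: reserve R4 A 4 -> on_hand[A=53 B=28 C=12 D=47] avail[A=49 B=28 C=12 D=47] open={R4}
Step 8: reserve R5 A 9 -> on_hand[A=53 B=28 C=12 D=47] avail[A=40 B=28 C=12 D=47] open={R4,R5}
Step 9: cancel R4 -> on_hand[A=53 B=28 C=12 D=47] avail[A=44 B=28 C=12 D=47] open={R5}
Step 10: reserve R6 B 9 -> on_hand[A=53 B=28 C=12 D=47] avail[A=44 B=19 C=12 D=47] open={R5,R6}
Step 11: commit R5 -> on_hand[A=44 B=28 C=12 D=47] avail[A=44 B=19 C=12 D=47] open={R6}
Final available[D] = 47

Answer: 47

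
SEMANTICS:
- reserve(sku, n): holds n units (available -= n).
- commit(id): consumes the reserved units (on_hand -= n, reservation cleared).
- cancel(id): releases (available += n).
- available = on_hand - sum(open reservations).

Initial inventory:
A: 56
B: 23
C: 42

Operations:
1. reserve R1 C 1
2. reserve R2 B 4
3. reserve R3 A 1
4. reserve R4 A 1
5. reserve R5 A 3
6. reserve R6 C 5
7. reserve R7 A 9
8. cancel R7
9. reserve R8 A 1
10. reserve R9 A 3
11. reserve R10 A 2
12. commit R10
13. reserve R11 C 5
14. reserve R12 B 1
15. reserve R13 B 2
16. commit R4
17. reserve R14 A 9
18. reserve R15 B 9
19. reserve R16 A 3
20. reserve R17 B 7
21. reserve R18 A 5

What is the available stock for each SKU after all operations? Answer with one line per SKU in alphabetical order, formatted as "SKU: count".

Step 1: reserve R1 C 1 -> on_hand[A=56 B=23 C=42] avail[A=56 B=23 C=41] open={R1}
Step 2: reserve R2 B 4 -> on_hand[A=56 B=23 C=42] avail[A=56 B=19 C=41] open={R1,R2}
Step 3: reserve R3 A 1 -> on_hand[A=56 B=23 C=42] avail[A=55 B=19 C=41] open={R1,R2,R3}
Step 4: reserve R4 A 1 -> on_hand[A=56 B=23 C=42] avail[A=54 B=19 C=41] open={R1,R2,R3,R4}
Step 5: reserve R5 A 3 -> on_hand[A=56 B=23 C=42] avail[A=51 B=19 C=41] open={R1,R2,R3,R4,R5}
Step 6: reserve R6 C 5 -> on_hand[A=56 B=23 C=42] avail[A=51 B=19 C=36] open={R1,R2,R3,R4,R5,R6}
Step 7: reserve R7 A 9 -> on_hand[A=56 B=23 C=42] avail[A=42 B=19 C=36] open={R1,R2,R3,R4,R5,R6,R7}
Step 8: cancel R7 -> on_hand[A=56 B=23 C=42] avail[A=51 B=19 C=36] open={R1,R2,R3,R4,R5,R6}
Step 9: reserve R8 A 1 -> on_hand[A=56 B=23 C=42] avail[A=50 B=19 C=36] open={R1,R2,R3,R4,R5,R6,R8}
Step 10: reserve R9 A 3 -> on_hand[A=56 B=23 C=42] avail[A=47 B=19 C=36] open={R1,R2,R3,R4,R5,R6,R8,R9}
Step 11: reserve R10 A 2 -> on_hand[A=56 B=23 C=42] avail[A=45 B=19 C=36] open={R1,R10,R2,R3,R4,R5,R6,R8,R9}
Step 12: commit R10 -> on_hand[A=54 B=23 C=42] avail[A=45 B=19 C=36] open={R1,R2,R3,R4,R5,R6,R8,R9}
Step 13: reserve R11 C 5 -> on_hand[A=54 B=23 C=42] avail[A=45 B=19 C=31] open={R1,R11,R2,R3,R4,R5,R6,R8,R9}
Step 14: reserve R12 B 1 -> on_hand[A=54 B=23 C=42] avail[A=45 B=18 C=31] open={R1,R11,R12,R2,R3,R4,R5,R6,R8,R9}
Step 15: reserve R13 B 2 -> on_hand[A=54 B=23 C=42] avail[A=45 B=16 C=31] open={R1,R11,R12,R13,R2,R3,R4,R5,R6,R8,R9}
Step 16: commit R4 -> on_hand[A=53 B=23 C=42] avail[A=45 B=16 C=31] open={R1,R11,R12,R13,R2,R3,R5,R6,R8,R9}
Step 17: reserve R14 A 9 -> on_hand[A=53 B=23 C=42] avail[A=36 B=16 C=31] open={R1,R11,R12,R13,R14,R2,R3,R5,R6,R8,R9}
Step 18: reserve R15 B 9 -> on_hand[A=53 B=23 C=42] avail[A=36 B=7 C=31] open={R1,R11,R12,R13,R14,R15,R2,R3,R5,R6,R8,R9}
Step 19: reserve R16 A 3 -> on_hand[A=53 B=23 C=42] avail[A=33 B=7 C=31] open={R1,R11,R12,R13,R14,R15,R16,R2,R3,R5,R6,R8,R9}
Step 20: reserve R17 B 7 -> on_hand[A=53 B=23 C=42] avail[A=33 B=0 C=31] open={R1,R11,R12,R13,R14,R15,R16,R17,R2,R3,R5,R6,R8,R9}
Step 21: reserve R18 A 5 -> on_hand[A=53 B=23 C=42] avail[A=28 B=0 C=31] open={R1,R11,R12,R13,R14,R15,R16,R17,R18,R2,R3,R5,R6,R8,R9}

Answer: A: 28
B: 0
C: 31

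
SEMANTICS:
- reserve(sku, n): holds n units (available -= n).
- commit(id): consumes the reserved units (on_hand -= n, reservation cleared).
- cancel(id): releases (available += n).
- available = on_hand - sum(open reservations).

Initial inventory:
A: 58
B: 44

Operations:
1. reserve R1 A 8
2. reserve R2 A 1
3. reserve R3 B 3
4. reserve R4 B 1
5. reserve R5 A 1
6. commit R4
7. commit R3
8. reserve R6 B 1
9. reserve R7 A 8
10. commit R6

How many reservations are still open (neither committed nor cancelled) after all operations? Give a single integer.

Answer: 4

Derivation:
Step 1: reserve R1 A 8 -> on_hand[A=58 B=44] avail[A=50 B=44] open={R1}
Step 2: reserve R2 A 1 -> on_hand[A=58 B=44] avail[A=49 B=44] open={R1,R2}
Step 3: reserve R3 B 3 -> on_hand[A=58 B=44] avail[A=49 B=41] open={R1,R2,R3}
Step 4: reserve R4 B 1 -> on_hand[A=58 B=44] avail[A=49 B=40] open={R1,R2,R3,R4}
Step 5: reserve R5 A 1 -> on_hand[A=58 B=44] avail[A=48 B=40] open={R1,R2,R3,R4,R5}
Step 6: commit R4 -> on_hand[A=58 B=43] avail[A=48 B=40] open={R1,R2,R3,R5}
Step 7: commit R3 -> on_hand[A=58 B=40] avail[A=48 B=40] open={R1,R2,R5}
Step 8: reserve R6 B 1 -> on_hand[A=58 B=40] avail[A=48 B=39] open={R1,R2,R5,R6}
Step 9: reserve R7 A 8 -> on_hand[A=58 B=40] avail[A=40 B=39] open={R1,R2,R5,R6,R7}
Step 10: commit R6 -> on_hand[A=58 B=39] avail[A=40 B=39] open={R1,R2,R5,R7}
Open reservations: ['R1', 'R2', 'R5', 'R7'] -> 4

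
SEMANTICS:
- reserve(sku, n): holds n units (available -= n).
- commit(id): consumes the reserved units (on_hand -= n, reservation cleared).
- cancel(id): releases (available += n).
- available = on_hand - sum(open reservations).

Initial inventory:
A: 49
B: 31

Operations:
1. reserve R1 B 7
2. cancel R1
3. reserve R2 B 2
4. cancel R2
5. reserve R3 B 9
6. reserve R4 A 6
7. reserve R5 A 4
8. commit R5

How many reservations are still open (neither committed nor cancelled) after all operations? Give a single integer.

Step 1: reserve R1 B 7 -> on_hand[A=49 B=31] avail[A=49 B=24] open={R1}
Step 2: cancel R1 -> on_hand[A=49 B=31] avail[A=49 B=31] open={}
Step 3: reserve R2 B 2 -> on_hand[A=49 B=31] avail[A=49 B=29] open={R2}
Step 4: cancel R2 -> on_hand[A=49 B=31] avail[A=49 B=31] open={}
Step 5: reserve R3 B 9 -> on_hand[A=49 B=31] avail[A=49 B=22] open={R3}
Step 6: reserve R4 A 6 -> on_hand[A=49 B=31] avail[A=43 B=22] open={R3,R4}
Step 7: reserve R5 A 4 -> on_hand[A=49 B=31] avail[A=39 B=22] open={R3,R4,R5}
Step 8: commit R5 -> on_hand[A=45 B=31] avail[A=39 B=22] open={R3,R4}
Open reservations: ['R3', 'R4'] -> 2

Answer: 2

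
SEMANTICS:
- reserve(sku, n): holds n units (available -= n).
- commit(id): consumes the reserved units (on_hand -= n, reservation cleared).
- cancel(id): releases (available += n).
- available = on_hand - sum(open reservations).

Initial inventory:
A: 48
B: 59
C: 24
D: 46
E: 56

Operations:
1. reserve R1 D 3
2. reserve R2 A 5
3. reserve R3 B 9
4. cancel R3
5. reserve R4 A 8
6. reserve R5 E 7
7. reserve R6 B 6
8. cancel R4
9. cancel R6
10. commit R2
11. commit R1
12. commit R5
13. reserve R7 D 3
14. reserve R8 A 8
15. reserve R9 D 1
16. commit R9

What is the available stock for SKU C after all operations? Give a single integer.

Answer: 24

Derivation:
Step 1: reserve R1 D 3 -> on_hand[A=48 B=59 C=24 D=46 E=56] avail[A=48 B=59 C=24 D=43 E=56] open={R1}
Step 2: reserve R2 A 5 -> on_hand[A=48 B=59 C=24 D=46 E=56] avail[A=43 B=59 C=24 D=43 E=56] open={R1,R2}
Step 3: reserve R3 B 9 -> on_hand[A=48 B=59 C=24 D=46 E=56] avail[A=43 B=50 C=24 D=43 E=56] open={R1,R2,R3}
Step 4: cancel R3 -> on_hand[A=48 B=59 C=24 D=46 E=56] avail[A=43 B=59 C=24 D=43 E=56] open={R1,R2}
Step 5: reserve R4 A 8 -> on_hand[A=48 B=59 C=24 D=46 E=56] avail[A=35 B=59 C=24 D=43 E=56] open={R1,R2,R4}
Step 6: reserve R5 E 7 -> on_hand[A=48 B=59 C=24 D=46 E=56] avail[A=35 B=59 C=24 D=43 E=49] open={R1,R2,R4,R5}
Step 7: reserve R6 B 6 -> on_hand[A=48 B=59 C=24 D=46 E=56] avail[A=35 B=53 C=24 D=43 E=49] open={R1,R2,R4,R5,R6}
Step 8: cancel R4 -> on_hand[A=48 B=59 C=24 D=46 E=56] avail[A=43 B=53 C=24 D=43 E=49] open={R1,R2,R5,R6}
Step 9: cancel R6 -> on_hand[A=48 B=59 C=24 D=46 E=56] avail[A=43 B=59 C=24 D=43 E=49] open={R1,R2,R5}
Step 10: commit R2 -> on_hand[A=43 B=59 C=24 D=46 E=56] avail[A=43 B=59 C=24 D=43 E=49] open={R1,R5}
Step 11: commit R1 -> on_hand[A=43 B=59 C=24 D=43 E=56] avail[A=43 B=59 C=24 D=43 E=49] open={R5}
Step 12: commit R5 -> on_hand[A=43 B=59 C=24 D=43 E=49] avail[A=43 B=59 C=24 D=43 E=49] open={}
Step 13: reserve R7 D 3 -> on_hand[A=43 B=59 C=24 D=43 E=49] avail[A=43 B=59 C=24 D=40 E=49] open={R7}
Step 14: reserve R8 A 8 -> on_hand[A=43 B=59 C=24 D=43 E=49] avail[A=35 B=59 C=24 D=40 E=49] open={R7,R8}
Step 15: reserve R9 D 1 -> on_hand[A=43 B=59 C=24 D=43 E=49] avail[A=35 B=59 C=24 D=39 E=49] open={R7,R8,R9}
Step 16: commit R9 -> on_hand[A=43 B=59 C=24 D=42 E=49] avail[A=35 B=59 C=24 D=39 E=49] open={R7,R8}
Final available[C] = 24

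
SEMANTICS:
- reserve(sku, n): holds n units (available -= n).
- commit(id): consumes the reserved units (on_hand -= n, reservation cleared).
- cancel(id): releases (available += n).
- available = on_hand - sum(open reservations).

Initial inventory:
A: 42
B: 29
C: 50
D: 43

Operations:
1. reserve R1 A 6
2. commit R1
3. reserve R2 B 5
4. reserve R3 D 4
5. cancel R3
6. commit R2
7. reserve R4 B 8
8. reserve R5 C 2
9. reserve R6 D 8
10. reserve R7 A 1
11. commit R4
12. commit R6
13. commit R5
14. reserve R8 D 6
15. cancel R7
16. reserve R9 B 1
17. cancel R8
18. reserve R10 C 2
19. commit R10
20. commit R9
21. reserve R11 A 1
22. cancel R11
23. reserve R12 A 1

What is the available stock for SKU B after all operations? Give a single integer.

Step 1: reserve R1 A 6 -> on_hand[A=42 B=29 C=50 D=43] avail[A=36 B=29 C=50 D=43] open={R1}
Step 2: commit R1 -> on_hand[A=36 B=29 C=50 D=43] avail[A=36 B=29 C=50 D=43] open={}
Step 3: reserve R2 B 5 -> on_hand[A=36 B=29 C=50 D=43] avail[A=36 B=24 C=50 D=43] open={R2}
Step 4: reserve R3 D 4 -> on_hand[A=36 B=29 C=50 D=43] avail[A=36 B=24 C=50 D=39] open={R2,R3}
Step 5: cancel R3 -> on_hand[A=36 B=29 C=50 D=43] avail[A=36 B=24 C=50 D=43] open={R2}
Step 6: commit R2 -> on_hand[A=36 B=24 C=50 D=43] avail[A=36 B=24 C=50 D=43] open={}
Step 7: reserve R4 B 8 -> on_hand[A=36 B=24 C=50 D=43] avail[A=36 B=16 C=50 D=43] open={R4}
Step 8: reserve R5 C 2 -> on_hand[A=36 B=24 C=50 D=43] avail[A=36 B=16 C=48 D=43] open={R4,R5}
Step 9: reserve R6 D 8 -> on_hand[A=36 B=24 C=50 D=43] avail[A=36 B=16 C=48 D=35] open={R4,R5,R6}
Step 10: reserve R7 A 1 -> on_hand[A=36 B=24 C=50 D=43] avail[A=35 B=16 C=48 D=35] open={R4,R5,R6,R7}
Step 11: commit R4 -> on_hand[A=36 B=16 C=50 D=43] avail[A=35 B=16 C=48 D=35] open={R5,R6,R7}
Step 12: commit R6 -> on_hand[A=36 B=16 C=50 D=35] avail[A=35 B=16 C=48 D=35] open={R5,R7}
Step 13: commit R5 -> on_hand[A=36 B=16 C=48 D=35] avail[A=35 B=16 C=48 D=35] open={R7}
Step 14: reserve R8 D 6 -> on_hand[A=36 B=16 C=48 D=35] avail[A=35 B=16 C=48 D=29] open={R7,R8}
Step 15: cancel R7 -> on_hand[A=36 B=16 C=48 D=35] avail[A=36 B=16 C=48 D=29] open={R8}
Step 16: reserve R9 B 1 -> on_hand[A=36 B=16 C=48 D=35] avail[A=36 B=15 C=48 D=29] open={R8,R9}
Step 17: cancel R8 -> on_hand[A=36 B=16 C=48 D=35] avail[A=36 B=15 C=48 D=35] open={R9}
Step 18: reserve R10 C 2 -> on_hand[A=36 B=16 C=48 D=35] avail[A=36 B=15 C=46 D=35] open={R10,R9}
Step 19: commit R10 -> on_hand[A=36 B=16 C=46 D=35] avail[A=36 B=15 C=46 D=35] open={R9}
Step 20: commit R9 -> on_hand[A=36 B=15 C=46 D=35] avail[A=36 B=15 C=46 D=35] open={}
Step 21: reserve R11 A 1 -> on_hand[A=36 B=15 C=46 D=35] avail[A=35 B=15 C=46 D=35] open={R11}
Step 22: cancel R11 -> on_hand[A=36 B=15 C=46 D=35] avail[A=36 B=15 C=46 D=35] open={}
Step 23: reserve R12 A 1 -> on_hand[A=36 B=15 C=46 D=35] avail[A=35 B=15 C=46 D=35] open={R12}
Final available[B] = 15

Answer: 15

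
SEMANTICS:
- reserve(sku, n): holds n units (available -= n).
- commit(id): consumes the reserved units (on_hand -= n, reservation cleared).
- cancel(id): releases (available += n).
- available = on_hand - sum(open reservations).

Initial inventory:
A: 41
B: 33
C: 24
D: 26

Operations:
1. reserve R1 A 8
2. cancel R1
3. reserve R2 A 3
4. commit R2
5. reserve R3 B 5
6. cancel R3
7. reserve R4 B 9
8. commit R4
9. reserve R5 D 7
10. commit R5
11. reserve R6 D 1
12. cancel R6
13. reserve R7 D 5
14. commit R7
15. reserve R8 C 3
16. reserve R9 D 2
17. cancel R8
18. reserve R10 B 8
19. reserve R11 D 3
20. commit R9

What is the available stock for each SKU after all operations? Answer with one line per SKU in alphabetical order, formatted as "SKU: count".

Step 1: reserve R1 A 8 -> on_hand[A=41 B=33 C=24 D=26] avail[A=33 B=33 C=24 D=26] open={R1}
Step 2: cancel R1 -> on_hand[A=41 B=33 C=24 D=26] avail[A=41 B=33 C=24 D=26] open={}
Step 3: reserve R2 A 3 -> on_hand[A=41 B=33 C=24 D=26] avail[A=38 B=33 C=24 D=26] open={R2}
Step 4: commit R2 -> on_hand[A=38 B=33 C=24 D=26] avail[A=38 B=33 C=24 D=26] open={}
Step 5: reserve R3 B 5 -> on_hand[A=38 B=33 C=24 D=26] avail[A=38 B=28 C=24 D=26] open={R3}
Step 6: cancel R3 -> on_hand[A=38 B=33 C=24 D=26] avail[A=38 B=33 C=24 D=26] open={}
Step 7: reserve R4 B 9 -> on_hand[A=38 B=33 C=24 D=26] avail[A=38 B=24 C=24 D=26] open={R4}
Step 8: commit R4 -> on_hand[A=38 B=24 C=24 D=26] avail[A=38 B=24 C=24 D=26] open={}
Step 9: reserve R5 D 7 -> on_hand[A=38 B=24 C=24 D=26] avail[A=38 B=24 C=24 D=19] open={R5}
Step 10: commit R5 -> on_hand[A=38 B=24 C=24 D=19] avail[A=38 B=24 C=24 D=19] open={}
Step 11: reserve R6 D 1 -> on_hand[A=38 B=24 C=24 D=19] avail[A=38 B=24 C=24 D=18] open={R6}
Step 12: cancel R6 -> on_hand[A=38 B=24 C=24 D=19] avail[A=38 B=24 C=24 D=19] open={}
Step 13: reserve R7 D 5 -> on_hand[A=38 B=24 C=24 D=19] avail[A=38 B=24 C=24 D=14] open={R7}
Step 14: commit R7 -> on_hand[A=38 B=24 C=24 D=14] avail[A=38 B=24 C=24 D=14] open={}
Step 15: reserve R8 C 3 -> on_hand[A=38 B=24 C=24 D=14] avail[A=38 B=24 C=21 D=14] open={R8}
Step 16: reserve R9 D 2 -> on_hand[A=38 B=24 C=24 D=14] avail[A=38 B=24 C=21 D=12] open={R8,R9}
Step 17: cancel R8 -> on_hand[A=38 B=24 C=24 D=14] avail[A=38 B=24 C=24 D=12] open={R9}
Step 18: reserve R10 B 8 -> on_hand[A=38 B=24 C=24 D=14] avail[A=38 B=16 C=24 D=12] open={R10,R9}
Step 19: reserve R11 D 3 -> on_hand[A=38 B=24 C=24 D=14] avail[A=38 B=16 C=24 D=9] open={R10,R11,R9}
Step 20: commit R9 -> on_hand[A=38 B=24 C=24 D=12] avail[A=38 B=16 C=24 D=9] open={R10,R11}

Answer: A: 38
B: 16
C: 24
D: 9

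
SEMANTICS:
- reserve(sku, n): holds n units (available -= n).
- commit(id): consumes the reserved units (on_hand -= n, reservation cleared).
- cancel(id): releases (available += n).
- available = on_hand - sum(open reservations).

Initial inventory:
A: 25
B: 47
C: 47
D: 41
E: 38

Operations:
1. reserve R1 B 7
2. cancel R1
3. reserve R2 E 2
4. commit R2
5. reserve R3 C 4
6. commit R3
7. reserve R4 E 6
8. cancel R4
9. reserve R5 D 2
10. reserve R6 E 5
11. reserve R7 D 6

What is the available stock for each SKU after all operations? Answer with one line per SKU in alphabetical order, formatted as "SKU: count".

Step 1: reserve R1 B 7 -> on_hand[A=25 B=47 C=47 D=41 E=38] avail[A=25 B=40 C=47 D=41 E=38] open={R1}
Step 2: cancel R1 -> on_hand[A=25 B=47 C=47 D=41 E=38] avail[A=25 B=47 C=47 D=41 E=38] open={}
Step 3: reserve R2 E 2 -> on_hand[A=25 B=47 C=47 D=41 E=38] avail[A=25 B=47 C=47 D=41 E=36] open={R2}
Step 4: commit R2 -> on_hand[A=25 B=47 C=47 D=41 E=36] avail[A=25 B=47 C=47 D=41 E=36] open={}
Step 5: reserve R3 C 4 -> on_hand[A=25 B=47 C=47 D=41 E=36] avail[A=25 B=47 C=43 D=41 E=36] open={R3}
Step 6: commit R3 -> on_hand[A=25 B=47 C=43 D=41 E=36] avail[A=25 B=47 C=43 D=41 E=36] open={}
Step 7: reserve R4 E 6 -> on_hand[A=25 B=47 C=43 D=41 E=36] avail[A=25 B=47 C=43 D=41 E=30] open={R4}
Step 8: cancel R4 -> on_hand[A=25 B=47 C=43 D=41 E=36] avail[A=25 B=47 C=43 D=41 E=36] open={}
Step 9: reserve R5 D 2 -> on_hand[A=25 B=47 C=43 D=41 E=36] avail[A=25 B=47 C=43 D=39 E=36] open={R5}
Step 10: reserve R6 E 5 -> on_hand[A=25 B=47 C=43 D=41 E=36] avail[A=25 B=47 C=43 D=39 E=31] open={R5,R6}
Step 11: reserve R7 D 6 -> on_hand[A=25 B=47 C=43 D=41 E=36] avail[A=25 B=47 C=43 D=33 E=31] open={R5,R6,R7}

Answer: A: 25
B: 47
C: 43
D: 33
E: 31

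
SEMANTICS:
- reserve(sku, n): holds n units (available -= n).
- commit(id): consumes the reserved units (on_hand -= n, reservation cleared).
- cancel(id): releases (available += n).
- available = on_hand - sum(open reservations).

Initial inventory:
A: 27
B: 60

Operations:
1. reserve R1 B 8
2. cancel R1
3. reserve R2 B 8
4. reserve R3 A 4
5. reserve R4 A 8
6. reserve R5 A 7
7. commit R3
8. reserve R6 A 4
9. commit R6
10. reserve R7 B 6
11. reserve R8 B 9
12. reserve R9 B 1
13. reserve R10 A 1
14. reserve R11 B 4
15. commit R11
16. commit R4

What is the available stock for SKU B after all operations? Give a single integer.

Step 1: reserve R1 B 8 -> on_hand[A=27 B=60] avail[A=27 B=52] open={R1}
Step 2: cancel R1 -> on_hand[A=27 B=60] avail[A=27 B=60] open={}
Step 3: reserve R2 B 8 -> on_hand[A=27 B=60] avail[A=27 B=52] open={R2}
Step 4: reserve R3 A 4 -> on_hand[A=27 B=60] avail[A=23 B=52] open={R2,R3}
Step 5: reserve R4 A 8 -> on_hand[A=27 B=60] avail[A=15 B=52] open={R2,R3,R4}
Step 6: reserve R5 A 7 -> on_hand[A=27 B=60] avail[A=8 B=52] open={R2,R3,R4,R5}
Step 7: commit R3 -> on_hand[A=23 B=60] avail[A=8 B=52] open={R2,R4,R5}
Step 8: reserve R6 A 4 -> on_hand[A=23 B=60] avail[A=4 B=52] open={R2,R4,R5,R6}
Step 9: commit R6 -> on_hand[A=19 B=60] avail[A=4 B=52] open={R2,R4,R5}
Step 10: reserve R7 B 6 -> on_hand[A=19 B=60] avail[A=4 B=46] open={R2,R4,R5,R7}
Step 11: reserve R8 B 9 -> on_hand[A=19 B=60] avail[A=4 B=37] open={R2,R4,R5,R7,R8}
Step 12: reserve R9 B 1 -> on_hand[A=19 B=60] avail[A=4 B=36] open={R2,R4,R5,R7,R8,R9}
Step 13: reserve R10 A 1 -> on_hand[A=19 B=60] avail[A=3 B=36] open={R10,R2,R4,R5,R7,R8,R9}
Step 14: reserve R11 B 4 -> on_hand[A=19 B=60] avail[A=3 B=32] open={R10,R11,R2,R4,R5,R7,R8,R9}
Step 15: commit R11 -> on_hand[A=19 B=56] avail[A=3 B=32] open={R10,R2,R4,R5,R7,R8,R9}
Step 16: commit R4 -> on_hand[A=11 B=56] avail[A=3 B=32] open={R10,R2,R5,R7,R8,R9}
Final available[B] = 32

Answer: 32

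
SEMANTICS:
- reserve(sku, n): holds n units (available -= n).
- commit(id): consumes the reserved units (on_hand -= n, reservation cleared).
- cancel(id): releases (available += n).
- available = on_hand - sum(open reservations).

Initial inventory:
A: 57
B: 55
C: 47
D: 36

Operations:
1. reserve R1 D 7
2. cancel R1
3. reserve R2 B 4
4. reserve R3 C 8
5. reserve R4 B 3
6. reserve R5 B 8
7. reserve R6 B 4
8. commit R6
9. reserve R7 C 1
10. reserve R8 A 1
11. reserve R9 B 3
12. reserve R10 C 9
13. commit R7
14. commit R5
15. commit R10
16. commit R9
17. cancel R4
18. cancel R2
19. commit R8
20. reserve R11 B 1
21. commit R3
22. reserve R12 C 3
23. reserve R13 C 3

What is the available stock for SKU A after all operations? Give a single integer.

Step 1: reserve R1 D 7 -> on_hand[A=57 B=55 C=47 D=36] avail[A=57 B=55 C=47 D=29] open={R1}
Step 2: cancel R1 -> on_hand[A=57 B=55 C=47 D=36] avail[A=57 B=55 C=47 D=36] open={}
Step 3: reserve R2 B 4 -> on_hand[A=57 B=55 C=47 D=36] avail[A=57 B=51 C=47 D=36] open={R2}
Step 4: reserve R3 C 8 -> on_hand[A=57 B=55 C=47 D=36] avail[A=57 B=51 C=39 D=36] open={R2,R3}
Step 5: reserve R4 B 3 -> on_hand[A=57 B=55 C=47 D=36] avail[A=57 B=48 C=39 D=36] open={R2,R3,R4}
Step 6: reserve R5 B 8 -> on_hand[A=57 B=55 C=47 D=36] avail[A=57 B=40 C=39 D=36] open={R2,R3,R4,R5}
Step 7: reserve R6 B 4 -> on_hand[A=57 B=55 C=47 D=36] avail[A=57 B=36 C=39 D=36] open={R2,R3,R4,R5,R6}
Step 8: commit R6 -> on_hand[A=57 B=51 C=47 D=36] avail[A=57 B=36 C=39 D=36] open={R2,R3,R4,R5}
Step 9: reserve R7 C 1 -> on_hand[A=57 B=51 C=47 D=36] avail[A=57 B=36 C=38 D=36] open={R2,R3,R4,R5,R7}
Step 10: reserve R8 A 1 -> on_hand[A=57 B=51 C=47 D=36] avail[A=56 B=36 C=38 D=36] open={R2,R3,R4,R5,R7,R8}
Step 11: reserve R9 B 3 -> on_hand[A=57 B=51 C=47 D=36] avail[A=56 B=33 C=38 D=36] open={R2,R3,R4,R5,R7,R8,R9}
Step 12: reserve R10 C 9 -> on_hand[A=57 B=51 C=47 D=36] avail[A=56 B=33 C=29 D=36] open={R10,R2,R3,R4,R5,R7,R8,R9}
Step 13: commit R7 -> on_hand[A=57 B=51 C=46 D=36] avail[A=56 B=33 C=29 D=36] open={R10,R2,R3,R4,R5,R8,R9}
Step 14: commit R5 -> on_hand[A=57 B=43 C=46 D=36] avail[A=56 B=33 C=29 D=36] open={R10,R2,R3,R4,R8,R9}
Step 15: commit R10 -> on_hand[A=57 B=43 C=37 D=36] avail[A=56 B=33 C=29 D=36] open={R2,R3,R4,R8,R9}
Step 16: commit R9 -> on_hand[A=57 B=40 C=37 D=36] avail[A=56 B=33 C=29 D=36] open={R2,R3,R4,R8}
Step 17: cancel R4 -> on_hand[A=57 B=40 C=37 D=36] avail[A=56 B=36 C=29 D=36] open={R2,R3,R8}
Step 18: cancel R2 -> on_hand[A=57 B=40 C=37 D=36] avail[A=56 B=40 C=29 D=36] open={R3,R8}
Step 19: commit R8 -> on_hand[A=56 B=40 C=37 D=36] avail[A=56 B=40 C=29 D=36] open={R3}
Step 20: reserve R11 B 1 -> on_hand[A=56 B=40 C=37 D=36] avail[A=56 B=39 C=29 D=36] open={R11,R3}
Step 21: commit R3 -> on_hand[A=56 B=40 C=29 D=36] avail[A=56 B=39 C=29 D=36] open={R11}
Step 22: reserve R12 C 3 -> on_hand[A=56 B=40 C=29 D=36] avail[A=56 B=39 C=26 D=36] open={R11,R12}
Step 23: reserve R13 C 3 -> on_hand[A=56 B=40 C=29 D=36] avail[A=56 B=39 C=23 D=36] open={R11,R12,R13}
Final available[A] = 56

Answer: 56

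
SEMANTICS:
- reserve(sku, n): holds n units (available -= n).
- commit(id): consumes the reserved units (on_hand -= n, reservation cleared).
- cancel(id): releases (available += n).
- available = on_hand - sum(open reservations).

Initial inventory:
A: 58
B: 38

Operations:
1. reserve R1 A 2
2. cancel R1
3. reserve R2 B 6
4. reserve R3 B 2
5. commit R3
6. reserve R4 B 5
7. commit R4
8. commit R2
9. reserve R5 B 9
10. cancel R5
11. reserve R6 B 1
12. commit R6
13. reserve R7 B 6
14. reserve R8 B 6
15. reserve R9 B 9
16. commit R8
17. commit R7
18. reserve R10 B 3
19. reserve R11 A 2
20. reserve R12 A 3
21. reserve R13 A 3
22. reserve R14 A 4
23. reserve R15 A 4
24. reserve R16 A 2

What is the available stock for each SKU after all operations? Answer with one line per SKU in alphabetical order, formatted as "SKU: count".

Answer: A: 40
B: 0

Derivation:
Step 1: reserve R1 A 2 -> on_hand[A=58 B=38] avail[A=56 B=38] open={R1}
Step 2: cancel R1 -> on_hand[A=58 B=38] avail[A=58 B=38] open={}
Step 3: reserve R2 B 6 -> on_hand[A=58 B=38] avail[A=58 B=32] open={R2}
Step 4: reserve R3 B 2 -> on_hand[A=58 B=38] avail[A=58 B=30] open={R2,R3}
Step 5: commit R3 -> on_hand[A=58 B=36] avail[A=58 B=30] open={R2}
Step 6: reserve R4 B 5 -> on_hand[A=58 B=36] avail[A=58 B=25] open={R2,R4}
Step 7: commit R4 -> on_hand[A=58 B=31] avail[A=58 B=25] open={R2}
Step 8: commit R2 -> on_hand[A=58 B=25] avail[A=58 B=25] open={}
Step 9: reserve R5 B 9 -> on_hand[A=58 B=25] avail[A=58 B=16] open={R5}
Step 10: cancel R5 -> on_hand[A=58 B=25] avail[A=58 B=25] open={}
Step 11: reserve R6 B 1 -> on_hand[A=58 B=25] avail[A=58 B=24] open={R6}
Step 12: commit R6 -> on_hand[A=58 B=24] avail[A=58 B=24] open={}
Step 13: reserve R7 B 6 -> on_hand[A=58 B=24] avail[A=58 B=18] open={R7}
Step 14: reserve R8 B 6 -> on_hand[A=58 B=24] avail[A=58 B=12] open={R7,R8}
Step 15: reserve R9 B 9 -> on_hand[A=58 B=24] avail[A=58 B=3] open={R7,R8,R9}
Step 16: commit R8 -> on_hand[A=58 B=18] avail[A=58 B=3] open={R7,R9}
Step 17: commit R7 -> on_hand[A=58 B=12] avail[A=58 B=3] open={R9}
Step 18: reserve R10 B 3 -> on_hand[A=58 B=12] avail[A=58 B=0] open={R10,R9}
Step 19: reserve R11 A 2 -> on_hand[A=58 B=12] avail[A=56 B=0] open={R10,R11,R9}
Step 20: reserve R12 A 3 -> on_hand[A=58 B=12] avail[A=53 B=0] open={R10,R11,R12,R9}
Step 21: reserve R13 A 3 -> on_hand[A=58 B=12] avail[A=50 B=0] open={R10,R11,R12,R13,R9}
Step 22: reserve R14 A 4 -> on_hand[A=58 B=12] avail[A=46 B=0] open={R10,R11,R12,R13,R14,R9}
Step 23: reserve R15 A 4 -> on_hand[A=58 B=12] avail[A=42 B=0] open={R10,R11,R12,R13,R14,R15,R9}
Step 24: reserve R16 A 2 -> on_hand[A=58 B=12] avail[A=40 B=0] open={R10,R11,R12,R13,R14,R15,R16,R9}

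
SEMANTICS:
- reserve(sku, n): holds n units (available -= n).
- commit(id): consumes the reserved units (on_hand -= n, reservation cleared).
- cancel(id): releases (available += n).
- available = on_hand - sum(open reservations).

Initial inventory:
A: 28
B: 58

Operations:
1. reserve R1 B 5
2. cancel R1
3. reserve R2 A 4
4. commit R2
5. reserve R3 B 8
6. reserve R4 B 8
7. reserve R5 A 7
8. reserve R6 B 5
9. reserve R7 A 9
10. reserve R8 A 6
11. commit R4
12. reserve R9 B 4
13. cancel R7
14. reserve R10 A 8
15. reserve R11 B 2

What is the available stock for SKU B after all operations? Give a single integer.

Step 1: reserve R1 B 5 -> on_hand[A=28 B=58] avail[A=28 B=53] open={R1}
Step 2: cancel R1 -> on_hand[A=28 B=58] avail[A=28 B=58] open={}
Step 3: reserve R2 A 4 -> on_hand[A=28 B=58] avail[A=24 B=58] open={R2}
Step 4: commit R2 -> on_hand[A=24 B=58] avail[A=24 B=58] open={}
Step 5: reserve R3 B 8 -> on_hand[A=24 B=58] avail[A=24 B=50] open={R3}
Step 6: reserve R4 B 8 -> on_hand[A=24 B=58] avail[A=24 B=42] open={R3,R4}
Step 7: reserve R5 A 7 -> on_hand[A=24 B=58] avail[A=17 B=42] open={R3,R4,R5}
Step 8: reserve R6 B 5 -> on_hand[A=24 B=58] avail[A=17 B=37] open={R3,R4,R5,R6}
Step 9: reserve R7 A 9 -> on_hand[A=24 B=58] avail[A=8 B=37] open={R3,R4,R5,R6,R7}
Step 10: reserve R8 A 6 -> on_hand[A=24 B=58] avail[A=2 B=37] open={R3,R4,R5,R6,R7,R8}
Step 11: commit R4 -> on_hand[A=24 B=50] avail[A=2 B=37] open={R3,R5,R6,R7,R8}
Step 12: reserve R9 B 4 -> on_hand[A=24 B=50] avail[A=2 B=33] open={R3,R5,R6,R7,R8,R9}
Step 13: cancel R7 -> on_hand[A=24 B=50] avail[A=11 B=33] open={R3,R5,R6,R8,R9}
Step 14: reserve R10 A 8 -> on_hand[A=24 B=50] avail[A=3 B=33] open={R10,R3,R5,R6,R8,R9}
Step 15: reserve R11 B 2 -> on_hand[A=24 B=50] avail[A=3 B=31] open={R10,R11,R3,R5,R6,R8,R9}
Final available[B] = 31

Answer: 31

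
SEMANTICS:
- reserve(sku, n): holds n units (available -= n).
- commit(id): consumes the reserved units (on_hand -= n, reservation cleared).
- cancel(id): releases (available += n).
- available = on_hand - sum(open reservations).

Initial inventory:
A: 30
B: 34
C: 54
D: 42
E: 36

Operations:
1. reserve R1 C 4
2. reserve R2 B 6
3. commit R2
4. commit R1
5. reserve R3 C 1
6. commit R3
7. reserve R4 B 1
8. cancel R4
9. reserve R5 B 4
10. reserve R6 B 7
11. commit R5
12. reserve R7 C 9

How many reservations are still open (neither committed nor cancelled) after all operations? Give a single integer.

Step 1: reserve R1 C 4 -> on_hand[A=30 B=34 C=54 D=42 E=36] avail[A=30 B=34 C=50 D=42 E=36] open={R1}
Step 2: reserve R2 B 6 -> on_hand[A=30 B=34 C=54 D=42 E=36] avail[A=30 B=28 C=50 D=42 E=36] open={R1,R2}
Step 3: commit R2 -> on_hand[A=30 B=28 C=54 D=42 E=36] avail[A=30 B=28 C=50 D=42 E=36] open={R1}
Step 4: commit R1 -> on_hand[A=30 B=28 C=50 D=42 E=36] avail[A=30 B=28 C=50 D=42 E=36] open={}
Step 5: reserve R3 C 1 -> on_hand[A=30 B=28 C=50 D=42 E=36] avail[A=30 B=28 C=49 D=42 E=36] open={R3}
Step 6: commit R3 -> on_hand[A=30 B=28 C=49 D=42 E=36] avail[A=30 B=28 C=49 D=42 E=36] open={}
Step 7: reserve R4 B 1 -> on_hand[A=30 B=28 C=49 D=42 E=36] avail[A=30 B=27 C=49 D=42 E=36] open={R4}
Step 8: cancel R4 -> on_hand[A=30 B=28 C=49 D=42 E=36] avail[A=30 B=28 C=49 D=42 E=36] open={}
Step 9: reserve R5 B 4 -> on_hand[A=30 B=28 C=49 D=42 E=36] avail[A=30 B=24 C=49 D=42 E=36] open={R5}
Step 10: reserve R6 B 7 -> on_hand[A=30 B=28 C=49 D=42 E=36] avail[A=30 B=17 C=49 D=42 E=36] open={R5,R6}
Step 11: commit R5 -> on_hand[A=30 B=24 C=49 D=42 E=36] avail[A=30 B=17 C=49 D=42 E=36] open={R6}
Step 12: reserve R7 C 9 -> on_hand[A=30 B=24 C=49 D=42 E=36] avail[A=30 B=17 C=40 D=42 E=36] open={R6,R7}
Open reservations: ['R6', 'R7'] -> 2

Answer: 2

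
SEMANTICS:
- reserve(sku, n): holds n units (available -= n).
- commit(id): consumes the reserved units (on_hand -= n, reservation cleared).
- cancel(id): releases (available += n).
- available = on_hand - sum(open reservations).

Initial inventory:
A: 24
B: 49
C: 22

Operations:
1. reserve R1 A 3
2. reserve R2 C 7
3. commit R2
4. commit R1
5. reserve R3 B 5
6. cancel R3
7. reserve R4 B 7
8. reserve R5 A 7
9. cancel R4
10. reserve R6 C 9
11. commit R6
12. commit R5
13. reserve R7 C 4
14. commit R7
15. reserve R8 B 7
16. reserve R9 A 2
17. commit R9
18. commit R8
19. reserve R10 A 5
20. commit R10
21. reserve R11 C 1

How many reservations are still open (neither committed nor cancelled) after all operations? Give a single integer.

Step 1: reserve R1 A 3 -> on_hand[A=24 B=49 C=22] avail[A=21 B=49 C=22] open={R1}
Step 2: reserve R2 C 7 -> on_hand[A=24 B=49 C=22] avail[A=21 B=49 C=15] open={R1,R2}
Step 3: commit R2 -> on_hand[A=24 B=49 C=15] avail[A=21 B=49 C=15] open={R1}
Step 4: commit R1 -> on_hand[A=21 B=49 C=15] avail[A=21 B=49 C=15] open={}
Step 5: reserve R3 B 5 -> on_hand[A=21 B=49 C=15] avail[A=21 B=44 C=15] open={R3}
Step 6: cancel R3 -> on_hand[A=21 B=49 C=15] avail[A=21 B=49 C=15] open={}
Step 7: reserve R4 B 7 -> on_hand[A=21 B=49 C=15] avail[A=21 B=42 C=15] open={R4}
Step 8: reserve R5 A 7 -> on_hand[A=21 B=49 C=15] avail[A=14 B=42 C=15] open={R4,R5}
Step 9: cancel R4 -> on_hand[A=21 B=49 C=15] avail[A=14 B=49 C=15] open={R5}
Step 10: reserve R6 C 9 -> on_hand[A=21 B=49 C=15] avail[A=14 B=49 C=6] open={R5,R6}
Step 11: commit R6 -> on_hand[A=21 B=49 C=6] avail[A=14 B=49 C=6] open={R5}
Step 12: commit R5 -> on_hand[A=14 B=49 C=6] avail[A=14 B=49 C=6] open={}
Step 13: reserve R7 C 4 -> on_hand[A=14 B=49 C=6] avail[A=14 B=49 C=2] open={R7}
Step 14: commit R7 -> on_hand[A=14 B=49 C=2] avail[A=14 B=49 C=2] open={}
Step 15: reserve R8 B 7 -> on_hand[A=14 B=49 C=2] avail[A=14 B=42 C=2] open={R8}
Step 16: reserve R9 A 2 -> on_hand[A=14 B=49 C=2] avail[A=12 B=42 C=2] open={R8,R9}
Step 17: commit R9 -> on_hand[A=12 B=49 C=2] avail[A=12 B=42 C=2] open={R8}
Step 18: commit R8 -> on_hand[A=12 B=42 C=2] avail[A=12 B=42 C=2] open={}
Step 19: reserve R10 A 5 -> on_hand[A=12 B=42 C=2] avail[A=7 B=42 C=2] open={R10}
Step 20: commit R10 -> on_hand[A=7 B=42 C=2] avail[A=7 B=42 C=2] open={}
Step 21: reserve R11 C 1 -> on_hand[A=7 B=42 C=2] avail[A=7 B=42 C=1] open={R11}
Open reservations: ['R11'] -> 1

Answer: 1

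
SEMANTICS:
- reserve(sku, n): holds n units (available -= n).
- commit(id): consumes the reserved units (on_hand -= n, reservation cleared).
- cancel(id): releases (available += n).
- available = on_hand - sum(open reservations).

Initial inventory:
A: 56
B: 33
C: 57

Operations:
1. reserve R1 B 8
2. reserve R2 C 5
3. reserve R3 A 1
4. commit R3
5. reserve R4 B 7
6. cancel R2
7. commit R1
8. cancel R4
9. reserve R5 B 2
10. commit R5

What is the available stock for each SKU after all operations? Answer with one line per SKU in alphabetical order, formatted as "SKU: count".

Step 1: reserve R1 B 8 -> on_hand[A=56 B=33 C=57] avail[A=56 B=25 C=57] open={R1}
Step 2: reserve R2 C 5 -> on_hand[A=56 B=33 C=57] avail[A=56 B=25 C=52] open={R1,R2}
Step 3: reserve R3 A 1 -> on_hand[A=56 B=33 C=57] avail[A=55 B=25 C=52] open={R1,R2,R3}
Step 4: commit R3 -> on_hand[A=55 B=33 C=57] avail[A=55 B=25 C=52] open={R1,R2}
Step 5: reserve R4 B 7 -> on_hand[A=55 B=33 C=57] avail[A=55 B=18 C=52] open={R1,R2,R4}
Step 6: cancel R2 -> on_hand[A=55 B=33 C=57] avail[A=55 B=18 C=57] open={R1,R4}
Step 7: commit R1 -> on_hand[A=55 B=25 C=57] avail[A=55 B=18 C=57] open={R4}
Step 8: cancel R4 -> on_hand[A=55 B=25 C=57] avail[A=55 B=25 C=57] open={}
Step 9: reserve R5 B 2 -> on_hand[A=55 B=25 C=57] avail[A=55 B=23 C=57] open={R5}
Step 10: commit R5 -> on_hand[A=55 B=23 C=57] avail[A=55 B=23 C=57] open={}

Answer: A: 55
B: 23
C: 57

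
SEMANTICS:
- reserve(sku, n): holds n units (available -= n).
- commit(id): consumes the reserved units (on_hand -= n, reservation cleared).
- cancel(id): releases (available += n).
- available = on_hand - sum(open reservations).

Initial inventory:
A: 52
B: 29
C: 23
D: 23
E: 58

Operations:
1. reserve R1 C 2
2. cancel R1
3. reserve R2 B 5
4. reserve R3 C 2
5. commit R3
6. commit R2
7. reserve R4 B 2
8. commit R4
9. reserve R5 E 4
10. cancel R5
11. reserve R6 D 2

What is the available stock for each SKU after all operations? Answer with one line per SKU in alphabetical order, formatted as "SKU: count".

Answer: A: 52
B: 22
C: 21
D: 21
E: 58

Derivation:
Step 1: reserve R1 C 2 -> on_hand[A=52 B=29 C=23 D=23 E=58] avail[A=52 B=29 C=21 D=23 E=58] open={R1}
Step 2: cancel R1 -> on_hand[A=52 B=29 C=23 D=23 E=58] avail[A=52 B=29 C=23 D=23 E=58] open={}
Step 3: reserve R2 B 5 -> on_hand[A=52 B=29 C=23 D=23 E=58] avail[A=52 B=24 C=23 D=23 E=58] open={R2}
Step 4: reserve R3 C 2 -> on_hand[A=52 B=29 C=23 D=23 E=58] avail[A=52 B=24 C=21 D=23 E=58] open={R2,R3}
Step 5: commit R3 -> on_hand[A=52 B=29 C=21 D=23 E=58] avail[A=52 B=24 C=21 D=23 E=58] open={R2}
Step 6: commit R2 -> on_hand[A=52 B=24 C=21 D=23 E=58] avail[A=52 B=24 C=21 D=23 E=58] open={}
Step 7: reserve R4 B 2 -> on_hand[A=52 B=24 C=21 D=23 E=58] avail[A=52 B=22 C=21 D=23 E=58] open={R4}
Step 8: commit R4 -> on_hand[A=52 B=22 C=21 D=23 E=58] avail[A=52 B=22 C=21 D=23 E=58] open={}
Step 9: reserve R5 E 4 -> on_hand[A=52 B=22 C=21 D=23 E=58] avail[A=52 B=22 C=21 D=23 E=54] open={R5}
Step 10: cancel R5 -> on_hand[A=52 B=22 C=21 D=23 E=58] avail[A=52 B=22 C=21 D=23 E=58] open={}
Step 11: reserve R6 D 2 -> on_hand[A=52 B=22 C=21 D=23 E=58] avail[A=52 B=22 C=21 D=21 E=58] open={R6}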